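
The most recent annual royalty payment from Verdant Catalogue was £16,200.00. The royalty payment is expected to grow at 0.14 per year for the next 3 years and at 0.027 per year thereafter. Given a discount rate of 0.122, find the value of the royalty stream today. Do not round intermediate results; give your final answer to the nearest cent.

D_1 = 18468.00000
D_2 = 21053.52000
D_3 = 24001.01280
Terminal value at year 3: TV = D_3×(1+g_2)/(r−g_2) = 24649.04015/0.095 = 259463.58048
P_0 = D_1/(1+r)^1 + D_2/(1+r)^2 + D_3/(1+r)^3 + TV/(1+r)^3
    = 16459.89305 + 16723.95550 + 16992.25425 + 183695.21179 = 233871.31459

£233871.31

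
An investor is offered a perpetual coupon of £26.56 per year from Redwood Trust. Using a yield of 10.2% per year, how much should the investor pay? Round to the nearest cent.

Level perpetuity: PV = C / r = £26.56 / 0.102 = £260.39

£260.39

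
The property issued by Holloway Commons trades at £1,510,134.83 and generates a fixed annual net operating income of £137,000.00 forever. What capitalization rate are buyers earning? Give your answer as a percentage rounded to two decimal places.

9.07%

P = C/r ⇒ r = C/P = £137,000.00/£1,510,134.83 = 0.090720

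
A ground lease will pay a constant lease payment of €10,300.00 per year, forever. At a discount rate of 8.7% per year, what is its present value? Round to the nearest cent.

Level perpetuity: PV = C / r = €10,300.00 / 0.087 = €118,390.80

€118390.80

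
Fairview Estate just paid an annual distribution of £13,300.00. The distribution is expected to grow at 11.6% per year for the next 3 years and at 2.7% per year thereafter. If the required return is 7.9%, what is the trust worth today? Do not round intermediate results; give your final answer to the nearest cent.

£333333.90

D_1 = 14842.80000
D_2 = 16564.56480
D_3 = 18486.05432
Terminal value at year 3: TV = D_3×(1+g_2)/(r−g_2) = 18985.17778/0.052 = 365099.57276
P_0 = D_1/(1+r)^1 + D_2/(1+r)^2 + D_3/(1+r)^3 + TV/(1+r)^3
    = 13756.07044 + 14227.77999 + 14715.66494 + 290634.38248 = 333333.89784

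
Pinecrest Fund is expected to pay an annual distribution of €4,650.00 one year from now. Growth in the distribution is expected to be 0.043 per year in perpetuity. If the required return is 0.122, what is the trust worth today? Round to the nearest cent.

Growing perpetuity: P = D₁ / (r − g) = €4,650.0000 / (0.122 − 0.043) = €58,860.76

€58860.76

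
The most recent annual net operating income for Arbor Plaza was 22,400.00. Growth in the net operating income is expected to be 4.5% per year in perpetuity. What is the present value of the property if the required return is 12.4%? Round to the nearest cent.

296303.80

D₁ = D₀ × (1 + g) = 22,400.00 × 1.045 = 23,408.0000
Growing perpetuity: P = D₁ / (r − g) = 23,408.0000 / (0.124 − 0.045) = 296,303.80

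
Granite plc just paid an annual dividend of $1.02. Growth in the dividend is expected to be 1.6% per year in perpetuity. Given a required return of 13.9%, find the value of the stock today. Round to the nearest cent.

D₁ = D₀ × (1 + g) = $1.02 × 1.016 = $1.0363
Growing perpetuity: P = D₁ / (r − g) = $1.0363 / (0.139 − 0.016) = $8.43

$8.43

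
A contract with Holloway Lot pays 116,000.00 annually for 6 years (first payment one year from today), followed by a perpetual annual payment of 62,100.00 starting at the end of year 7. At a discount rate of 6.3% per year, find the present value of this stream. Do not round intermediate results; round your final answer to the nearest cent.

1248278.12

PV of 6-year annuity: 116,000.00 × [1 − (1+0.063)^−6] / 0.063 = 565072.44969
Perpetuity value at year 6: 62,100.00 / 0.063 = 985714.28571
PV of perpetuity: 985714.28571 / (1+0.063)^6 = 683205.67256
Total PV = 565072.44969 + 683205.67256 = 1248278.12225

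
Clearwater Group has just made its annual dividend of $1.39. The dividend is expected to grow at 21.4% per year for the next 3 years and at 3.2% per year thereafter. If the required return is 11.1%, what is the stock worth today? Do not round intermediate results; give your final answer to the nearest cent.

D_1 = 1.68746
D_2 = 2.04858
D_3 = 2.48697
Terminal value at year 3: TV = D_3×(1+g_2)/(r−g_2) = 2.56655/0.079 = 32.48804
P_0 = D_1/(1+r)^1 + D_2/(1+r)^2 + D_3/(1+r)^3 + TV/(1+r)^3
    = 1.51887 + 1.65968 + 1.81355 + 23.69089 = 28.68298

$28.68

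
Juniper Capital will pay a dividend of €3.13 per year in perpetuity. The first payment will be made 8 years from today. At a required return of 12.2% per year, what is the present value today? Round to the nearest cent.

€11.46

Value at end of year 7: C / r = €3.13 / 0.122 = €25.6557
Discount to today: PV = €25.6557 / (1 + 0.122)^7 = €25.6557 / 2.238463 = €11.46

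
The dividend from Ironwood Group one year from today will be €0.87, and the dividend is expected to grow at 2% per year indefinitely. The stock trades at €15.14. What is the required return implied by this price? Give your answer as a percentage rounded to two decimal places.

7.75%

P = D₁/(r − g) ⇒ r = D₁/P + g = €0.8700/€15.14 + 0.02 = 0.057464 + 0.02 = 0.077464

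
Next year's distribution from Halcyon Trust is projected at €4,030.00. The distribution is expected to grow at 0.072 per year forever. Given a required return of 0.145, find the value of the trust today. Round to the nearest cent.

Growing perpetuity: P = D₁ / (r − g) = €4,030.0000 / (0.145 − 0.072) = €55,205.48

€55205.48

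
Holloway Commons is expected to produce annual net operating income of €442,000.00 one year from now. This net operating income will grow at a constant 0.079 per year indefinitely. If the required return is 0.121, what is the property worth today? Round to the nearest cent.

€10523809.52

Growing perpetuity: P = D₁ / (r − g) = €442,000.0000 / (0.121 − 0.079) = €10,523,809.52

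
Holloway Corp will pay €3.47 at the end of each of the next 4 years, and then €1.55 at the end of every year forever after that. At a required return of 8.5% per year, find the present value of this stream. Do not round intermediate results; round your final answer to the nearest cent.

PV of 4-year annuity: €3.47 × [1 − (1+0.085)^−4] / 0.085 = 11.36632
Perpetuity value at year 4: €1.55 / 0.085 = 18.23529
PV of perpetuity: 18.23529 / (1+0.085)^4 = 13.15812
Total PV = 11.36632 + 13.15812 = 24.52444

€24.52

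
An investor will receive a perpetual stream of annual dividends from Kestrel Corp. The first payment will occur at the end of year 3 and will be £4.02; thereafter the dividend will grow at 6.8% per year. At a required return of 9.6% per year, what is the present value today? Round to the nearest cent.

Value at end of year 2: C₁ / (r − g) = £4.02 / (0.096 − 0.068) = £143.5714
Discount to today: PV = £143.5714 / (1 + 0.096)^2 = £143.5714 / 1.201216 = £119.52

£119.52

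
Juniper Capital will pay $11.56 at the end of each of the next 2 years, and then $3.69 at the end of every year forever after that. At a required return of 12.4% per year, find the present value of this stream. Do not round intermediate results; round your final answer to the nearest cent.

PV of 2-year annuity: $11.56 × [1 − (1+0.124)^−2] / 0.124 = 19.43478
Perpetuity value at year 2: $3.69 / 0.124 = 29.75806
PV of perpetuity: 29.75806 / (1+0.124)^2 = 23.55440
Total PV = 19.43478 + 23.55440 = 42.98918

$42.99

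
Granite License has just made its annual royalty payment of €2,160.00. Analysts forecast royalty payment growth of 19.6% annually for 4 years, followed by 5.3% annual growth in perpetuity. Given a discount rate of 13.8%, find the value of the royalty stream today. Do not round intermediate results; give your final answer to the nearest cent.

D_1 = 2583.36000
D_2 = 3089.69856
D_3 = 3695.27948
D_4 = 4419.55426
Terminal value at year 4: TV = D_4×(1+g_2)/(r−g_2) = 4653.79063/0.085 = 54750.47801
P_0 = D_1/(1+r)^1 + D_2/(1+r)^2 + D_3/(1+r)^3 + D_4/(1+r)^4 + TV/(1+r)^4
    = 2270.08787 + 2385.78655 + 2507.38200 + 2635.17476 + 32645.16492 = 42443.59611

€42443.60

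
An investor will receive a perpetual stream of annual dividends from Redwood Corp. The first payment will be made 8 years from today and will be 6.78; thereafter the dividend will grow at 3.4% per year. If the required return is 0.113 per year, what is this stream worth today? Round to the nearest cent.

40.56

Value at end of year 7: C₁ / (r − g) = 6.78 / (0.113 − 0.034) = 85.8228
Discount to today: PV = 85.8228 / (1 + 0.113)^7 = 85.8228 / 2.115759 = 40.56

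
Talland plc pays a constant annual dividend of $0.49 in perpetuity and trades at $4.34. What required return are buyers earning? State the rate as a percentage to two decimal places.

P = C/r ⇒ r = C/P = $0.49/$4.34 = 0.112903

11.29%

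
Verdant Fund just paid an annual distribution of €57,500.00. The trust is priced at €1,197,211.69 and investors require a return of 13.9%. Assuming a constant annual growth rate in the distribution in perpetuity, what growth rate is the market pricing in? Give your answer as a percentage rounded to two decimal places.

8.68%

P = D₀(1+g)/(r−g) ⇒ P(r−g) = D₀(1+g) ⇒ g(P+D₀) = P·r − D₀
g = (P·r − D₀)/(P + D₀) = (€1,197,211.69×0.139 − €57,500.00) / (€1,197,211.69 + €57,500.00) = 0.086803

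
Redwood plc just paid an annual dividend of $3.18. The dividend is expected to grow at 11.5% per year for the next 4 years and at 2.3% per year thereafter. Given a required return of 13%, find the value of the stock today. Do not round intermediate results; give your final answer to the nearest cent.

D_1 = 3.54570
D_2 = 3.95346
D_3 = 4.40810
D_4 = 4.91503
Terminal value at year 4: TV = D_4×(1+g_2)/(r−g_2) = 5.02808/0.107 = 46.99141
P_0 = D_1/(1+r)^1 + D_2/(1+r)^2 + D_3/(1+r)^3 + D_4/(1+r)^4 + TV/(1+r)^4
    = 3.13779 + 3.09614 + 3.05504 + 3.01448 + 28.82071 = 41.12415

$41.12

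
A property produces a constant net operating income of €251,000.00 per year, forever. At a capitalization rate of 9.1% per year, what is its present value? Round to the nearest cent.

€2758241.76

Level perpetuity: PV = C / r = €251,000.00 / 0.091 = €2,758,241.76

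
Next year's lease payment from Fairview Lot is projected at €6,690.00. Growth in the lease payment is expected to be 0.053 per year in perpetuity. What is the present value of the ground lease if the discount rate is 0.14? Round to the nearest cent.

€76896.55

Growing perpetuity: P = D₁ / (r − g) = €6,690.0000 / (0.14 − 0.053) = €76,896.55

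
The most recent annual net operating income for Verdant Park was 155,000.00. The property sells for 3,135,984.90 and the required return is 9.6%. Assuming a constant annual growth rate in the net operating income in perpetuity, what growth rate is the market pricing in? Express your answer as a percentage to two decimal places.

4.44%

P = D₀(1+g)/(r−g) ⇒ P(r−g) = D₀(1+g) ⇒ g(P+D₀) = P·r − D₀
g = (P·r − D₀)/(P + D₀) = (3,135,984.90×0.096 − 155,000.00) / (3,135,984.90 + 155,000.00) = 0.044380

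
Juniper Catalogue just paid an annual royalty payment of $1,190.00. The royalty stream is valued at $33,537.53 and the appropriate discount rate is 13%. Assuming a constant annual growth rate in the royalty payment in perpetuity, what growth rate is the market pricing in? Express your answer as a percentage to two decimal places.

9.13%

P = D₀(1+g)/(r−g) ⇒ P(r−g) = D₀(1+g) ⇒ g(P+D₀) = P·r − D₀
g = (P·r − D₀)/(P + D₀) = ($33,537.53×0.13 − $1,190.00) / ($33,537.53 + $1,190.00) = 0.091279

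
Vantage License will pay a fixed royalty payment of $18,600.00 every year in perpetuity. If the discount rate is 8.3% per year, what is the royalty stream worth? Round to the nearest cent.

$224096.39

Level perpetuity: PV = C / r = $18,600.00 / 0.083 = $224,096.39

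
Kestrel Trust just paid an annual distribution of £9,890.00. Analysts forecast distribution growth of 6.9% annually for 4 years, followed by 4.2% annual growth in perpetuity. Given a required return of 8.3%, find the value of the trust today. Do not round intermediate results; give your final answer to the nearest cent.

£276901.62

D_1 = 10572.41000
D_2 = 11301.90629
D_3 = 12081.73782
D_4 = 12915.37773
Terminal value at year 4: TV = D_4×(1+g_2)/(r−g_2) = 13457.82360/0.041 = 328239.59997
P_0 = D_1/(1+r)^1 + D_2/(1+r)^2 + D_3/(1+r)^3 + D_4/(1+r)^4 + TV/(1+r)^4
    = 9762.15143 + 9635.95557 + 9511.39105 + 9388.43678 + 238603.68584 = 276901.62066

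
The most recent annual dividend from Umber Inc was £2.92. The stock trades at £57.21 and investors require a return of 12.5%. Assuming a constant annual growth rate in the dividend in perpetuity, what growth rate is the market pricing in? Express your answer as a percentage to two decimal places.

P = D₀(1+g)/(r−g) ⇒ P(r−g) = D₀(1+g) ⇒ g(P+D₀) = P·r − D₀
g = (P·r − D₀)/(P + D₀) = (£57.21×0.125 − £2.92) / (£57.21 + £2.92) = 0.070368

7.04%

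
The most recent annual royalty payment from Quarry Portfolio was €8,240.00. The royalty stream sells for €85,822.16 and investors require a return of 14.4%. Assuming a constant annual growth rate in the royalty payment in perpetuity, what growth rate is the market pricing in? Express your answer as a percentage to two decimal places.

P = D₀(1+g)/(r−g) ⇒ P(r−g) = D₀(1+g) ⇒ g(P+D₀) = P·r − D₀
g = (P·r − D₀)/(P + D₀) = (€85,822.16×0.144 − €8,240.00) / (€85,822.16 + €8,240.00) = 0.043784

4.38%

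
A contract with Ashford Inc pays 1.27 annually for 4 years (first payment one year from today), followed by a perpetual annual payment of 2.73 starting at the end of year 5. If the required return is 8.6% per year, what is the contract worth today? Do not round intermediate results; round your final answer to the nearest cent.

PV of 4-year annuity: 1.27 × [1 − (1+0.086)^−4] / 0.086 = 4.15083
Perpetuity value at year 4: 2.73 / 0.086 = 31.74419
PV of perpetuity: 31.74419 / (1+0.086)^4 = 22.82154
Total PV = 4.15083 + 22.82154 = 26.97237

26.97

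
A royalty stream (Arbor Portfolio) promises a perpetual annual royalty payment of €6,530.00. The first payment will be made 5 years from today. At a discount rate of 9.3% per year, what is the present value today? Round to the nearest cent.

€49198.24

Value at end of year 4: C / r = €6,530.00 / 0.093 = €70,215.0538
Discount to today: PV = €70,215.0538 / (1 + 0.093)^4 = €70,215.0538 / 1.427186 = €49,198.24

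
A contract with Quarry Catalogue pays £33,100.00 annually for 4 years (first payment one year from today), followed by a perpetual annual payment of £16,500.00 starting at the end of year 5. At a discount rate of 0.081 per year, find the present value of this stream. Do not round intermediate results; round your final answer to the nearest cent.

PV of 4-year annuity: £33,100.00 × [1 − (1+0.081)^−4] / 0.081 = 109387.81342
Perpetuity value at year 4: £16,500.00 / 0.081 = 203703.70370
PV of perpetuity: 203703.70370 / (1+0.081)^4 = 149175.03538
Total PV = 109387.81342 + 149175.03538 = 258562.84880

£258562.85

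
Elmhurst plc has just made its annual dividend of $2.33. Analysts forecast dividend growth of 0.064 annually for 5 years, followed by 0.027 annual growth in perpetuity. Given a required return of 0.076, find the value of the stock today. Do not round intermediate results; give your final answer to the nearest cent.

D_1 = 2.47912
D_2 = 2.63778
D_3 = 2.80660
D_4 = 2.98622
D_5 = 3.17734
Terminal value at year 5: TV = D_5×(1+g_2)/(r−g_2) = 3.26313/0.049 = 66.59451
P_0 = D_1/(1+r)^1 + D_2/(1+r)^2 + D_3/(1+r)^3 + D_4/(1+r)^4 + D_5/(1+r)^5 + TV/(1+r)^5
    = 2.30401 + 2.27832 + 2.25291 + 2.22779 + 2.20294 + 46.17183 = 57.43780

$57.44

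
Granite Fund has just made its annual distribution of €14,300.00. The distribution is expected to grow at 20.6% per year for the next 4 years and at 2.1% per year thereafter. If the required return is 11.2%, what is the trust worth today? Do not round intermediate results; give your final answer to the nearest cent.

D_1 = 17245.80000
D_2 = 20798.43480
D_3 = 25082.91237
D_4 = 30249.99232
Terminal value at year 4: TV = D_4×(1+g_2)/(r−g_2) = 30885.24216/0.091 = 339398.26544
P_0 = D_1/(1+r)^1 + D_2/(1+r)^2 + D_3/(1+r)^3 + D_4/(1+r)^4 + TV/(1+r)^4
    = 15508.81295 + 16819.80973 + 18241.62818 + 19783.63631 + 221968.05138 = 292321.93855

€292321.94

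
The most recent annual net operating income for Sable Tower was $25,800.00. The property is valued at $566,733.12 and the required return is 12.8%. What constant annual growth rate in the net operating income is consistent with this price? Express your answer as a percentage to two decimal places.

7.89%

P = D₀(1+g)/(r−g) ⇒ P(r−g) = D₀(1+g) ⇒ g(P+D₀) = P·r − D₀
g = (P·r − D₀)/(P + D₀) = ($566,733.12×0.128 − $25,800.00) / ($566,733.12 + $25,800.00) = 0.078885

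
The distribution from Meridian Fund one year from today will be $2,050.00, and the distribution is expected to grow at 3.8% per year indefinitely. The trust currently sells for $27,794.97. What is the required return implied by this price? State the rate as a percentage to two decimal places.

11.18%

P = D₁/(r − g) ⇒ r = D₁/P + g = $2,050.0000/$27,794.97 + 0.038 = 0.073754 + 0.038 = 0.111754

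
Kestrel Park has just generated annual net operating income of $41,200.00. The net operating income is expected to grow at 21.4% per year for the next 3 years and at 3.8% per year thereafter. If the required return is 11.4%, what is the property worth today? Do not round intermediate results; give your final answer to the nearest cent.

$875399.70

D_1 = 50016.80000
D_2 = 60720.39520
D_3 = 73714.55977
Terminal value at year 3: TV = D_3×(1+g_2)/(r−g_2) = 76515.71304/0.076 = 1006785.69795
P_0 = D_1/(1+r)^1 + D_2/(1+r)^2 + D_3/(1+r)^3 + TV/(1+r)^3
    = 44898.38420 + 48928.75980 + 53320.92855 + 728251.62935 = 875399.70190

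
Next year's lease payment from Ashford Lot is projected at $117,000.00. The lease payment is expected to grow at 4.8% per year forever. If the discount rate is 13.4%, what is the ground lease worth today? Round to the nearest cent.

$1360465.12

Growing perpetuity: P = D₁ / (r − g) = $117,000.0000 / (0.134 − 0.048) = $1,360,465.12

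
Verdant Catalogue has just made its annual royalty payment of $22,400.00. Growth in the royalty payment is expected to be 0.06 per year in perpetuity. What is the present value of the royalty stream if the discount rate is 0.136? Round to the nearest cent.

D₁ = D₀ × (1 + g) = $22,400.00 × 1.06 = $23,744.0000
Growing perpetuity: P = D₁ / (r − g) = $23,744.0000 / (0.136 − 0.06) = $312,421.05

$312421.05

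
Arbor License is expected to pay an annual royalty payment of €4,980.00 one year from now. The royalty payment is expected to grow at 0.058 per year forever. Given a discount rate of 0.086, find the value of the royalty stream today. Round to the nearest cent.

€177857.14

Growing perpetuity: P = D₁ / (r − g) = €4,980.0000 / (0.086 − 0.058) = €177,857.14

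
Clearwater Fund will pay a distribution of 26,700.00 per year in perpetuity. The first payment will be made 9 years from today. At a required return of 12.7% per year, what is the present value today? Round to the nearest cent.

Value at end of year 8: C / r = 26,700.00 / 0.127 = 210,236.2205
Discount to today: PV = 210,236.2205 / (1 + 0.127)^8 = 210,236.2205 / 2.602504 = 80,782.30

80782.30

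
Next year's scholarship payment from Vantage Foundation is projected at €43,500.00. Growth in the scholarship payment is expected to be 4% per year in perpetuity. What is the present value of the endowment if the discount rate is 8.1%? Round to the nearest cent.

€1060975.61

Growing perpetuity: P = D₁ / (r − g) = €43,500.0000 / (0.081 − 0.04) = €1,060,975.61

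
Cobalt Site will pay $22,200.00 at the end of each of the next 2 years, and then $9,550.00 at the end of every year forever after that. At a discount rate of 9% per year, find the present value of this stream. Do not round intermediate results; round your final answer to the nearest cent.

$128363.87

PV of 2-year annuity: $22,200.00 × [1 − (1+0.09)^−2] / 0.09 = 39052.26833
Perpetuity value at year 2: $9,550.00 / 0.09 = 106111.11111
PV of perpetuity: 106111.11111 / (1+0.09)^2 = 89311.59929
Total PV = 39052.26833 + 89311.59929 = 128363.86761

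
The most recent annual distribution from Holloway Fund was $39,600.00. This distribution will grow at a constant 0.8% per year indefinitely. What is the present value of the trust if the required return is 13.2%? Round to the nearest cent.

$321909.68

D₁ = D₀ × (1 + g) = $39,600.00 × 1.008 = $39,916.8000
Growing perpetuity: P = D₁ / (r − g) = $39,916.8000 / (0.132 − 0.008) = $321,909.68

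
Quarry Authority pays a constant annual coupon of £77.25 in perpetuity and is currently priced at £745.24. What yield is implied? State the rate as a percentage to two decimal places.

P = C/r ⇒ r = C/P = £77.25/£745.24 = 0.103658

10.37%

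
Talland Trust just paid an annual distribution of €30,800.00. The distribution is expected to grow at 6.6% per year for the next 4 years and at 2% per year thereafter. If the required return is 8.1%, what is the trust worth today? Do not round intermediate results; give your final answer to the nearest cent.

D_1 = 32832.80000
D_2 = 34999.76480
D_3 = 37309.74928
D_4 = 39772.19273
Terminal value at year 4: TV = D_4×(1+g_2)/(r−g_2) = 40567.63658/0.061 = 665043.22268
P_0 = D_1/(1+r)^1 + D_2/(1+r)^2 + D_3/(1+r)^3 + D_4/(1+r)^4 + TV/(1+r)^4
    = 30372.61795 + 29951.16626 + 29535.56266 + 29125.72599 + 487020.33625 = 606005.40912

€606005.41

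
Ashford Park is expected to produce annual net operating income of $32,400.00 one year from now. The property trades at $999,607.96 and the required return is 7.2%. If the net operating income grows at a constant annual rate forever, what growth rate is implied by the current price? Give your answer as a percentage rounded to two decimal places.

P = D₁/(r−g) ⇒ g = r − D₁/P = 0.072 − $32,400.00/$999,607.96 = 0.039587

3.96%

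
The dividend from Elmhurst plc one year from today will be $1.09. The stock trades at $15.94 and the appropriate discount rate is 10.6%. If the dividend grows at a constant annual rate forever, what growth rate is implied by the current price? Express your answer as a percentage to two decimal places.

P = D₁/(r−g) ⇒ g = r − D₁/P = 0.106 − $1.09/$15.94 = 0.037619

3.76%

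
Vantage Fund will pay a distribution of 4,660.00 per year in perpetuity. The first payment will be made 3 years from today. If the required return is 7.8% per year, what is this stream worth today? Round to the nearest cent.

51410.73

Value at end of year 2: C / r = 4,660.00 / 0.078 = 59,743.5897
Discount to today: PV = 59,743.5897 / (1 + 0.078)^2 = 59,743.5897 / 1.162084 = 51,410.73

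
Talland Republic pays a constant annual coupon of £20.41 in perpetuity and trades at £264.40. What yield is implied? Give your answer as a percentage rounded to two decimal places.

P = C/r ⇒ r = C/P = £20.41/£264.40 = 0.077194

7.72%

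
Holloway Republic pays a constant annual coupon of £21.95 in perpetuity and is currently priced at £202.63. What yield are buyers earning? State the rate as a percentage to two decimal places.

P = C/r ⇒ r = C/P = £21.95/£202.63 = 0.108326

10.83%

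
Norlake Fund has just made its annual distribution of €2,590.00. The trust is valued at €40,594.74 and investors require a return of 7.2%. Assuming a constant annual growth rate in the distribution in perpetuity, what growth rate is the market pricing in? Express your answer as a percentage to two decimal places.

P = D₀(1+g)/(r−g) ⇒ P(r−g) = D₀(1+g) ⇒ g(P+D₀) = P·r − D₀
g = (P·r − D₀)/(P + D₀) = (€40,594.74×0.072 − €2,590.00) / (€40,594.74 + €2,590.00) = 0.007707

0.77%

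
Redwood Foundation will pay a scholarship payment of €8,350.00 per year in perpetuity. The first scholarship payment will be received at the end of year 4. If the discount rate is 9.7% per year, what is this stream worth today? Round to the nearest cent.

Value at end of year 3: C / r = €8,350.00 / 0.097 = €86,082.4742
Discount to today: PV = €86,082.4742 / (1 + 0.097)^3 = €86,082.4742 / 1.320140 = €65,207.10

€65207.10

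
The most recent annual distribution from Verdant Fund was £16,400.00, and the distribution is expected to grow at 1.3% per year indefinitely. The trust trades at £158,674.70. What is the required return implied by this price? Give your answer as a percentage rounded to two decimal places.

D₁ = £16,400.00 × 1.013 = £16,613.2000
P = D₁/(r − g) ⇒ r = D₁/P + g = £16,613.2000/£158,674.70 + 0.013 = 0.104700 + 0.013 = 0.117700

11.77%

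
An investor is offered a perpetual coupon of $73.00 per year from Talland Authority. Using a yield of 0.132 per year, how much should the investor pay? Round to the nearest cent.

$553.03

Level perpetuity: PV = C / r = $73.00 / 0.132 = $553.03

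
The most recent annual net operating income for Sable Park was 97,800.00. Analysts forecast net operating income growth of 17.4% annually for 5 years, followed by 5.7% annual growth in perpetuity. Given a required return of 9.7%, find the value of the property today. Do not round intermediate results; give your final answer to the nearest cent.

D_1 = 114817.20000
D_2 = 134795.39280
D_3 = 158249.79115
D_4 = 185785.25481
D_5 = 218111.88914
Terminal value at year 5: TV = D_5×(1+g_2)/(r−g_2) = 230544.26682/0.04 = 5763606.67061
P_0 = D_1/(1+r)^1 + D_2/(1+r)^2 + D_3/(1+r)^3 + D_4/(1+r)^4 + D_5/(1+r)^5 + TV/(1+r)^5
    = 104664.72197 + 112011.28860 + 119873.52125 + 128287.61527 + 137292.30659 + 3627949.20156 = 4230078.65523

4230078.66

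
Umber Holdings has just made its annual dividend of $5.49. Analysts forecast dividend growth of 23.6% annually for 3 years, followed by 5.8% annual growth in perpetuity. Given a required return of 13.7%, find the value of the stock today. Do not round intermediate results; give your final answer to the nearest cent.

$113.96

D_1 = 6.78564
D_2 = 8.38705
D_3 = 10.36640
Terminal value at year 3: TV = D_3×(1+g_2)/(r−g_2) = 10.96765/0.079 = 138.83096
P_0 = D_1/(1+r)^1 + D_2/(1+r)^2 + D_3/(1+r)^3 + TV/(1+r)^3
    = 5.96802 + 6.48766 + 7.05255 + 94.45065 = 113.95889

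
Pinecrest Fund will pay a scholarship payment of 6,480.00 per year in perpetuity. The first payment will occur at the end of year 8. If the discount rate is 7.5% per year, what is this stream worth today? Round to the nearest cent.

Value at end of year 7: C / r = 6,480.00 / 0.075 = 86,400.0000
Discount to today: PV = 86,400.0000 / (1 + 0.075)^7 = 86,400.0000 / 1.659049 = 52,078.02

52078.02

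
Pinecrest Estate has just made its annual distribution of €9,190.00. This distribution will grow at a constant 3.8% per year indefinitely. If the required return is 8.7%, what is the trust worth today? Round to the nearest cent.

€194677.96

D₁ = D₀ × (1 + g) = €9,190.00 × 1.038 = €9,539.2200
Growing perpetuity: P = D₁ / (r − g) = €9,539.2200 / (0.087 − 0.038) = €194,677.96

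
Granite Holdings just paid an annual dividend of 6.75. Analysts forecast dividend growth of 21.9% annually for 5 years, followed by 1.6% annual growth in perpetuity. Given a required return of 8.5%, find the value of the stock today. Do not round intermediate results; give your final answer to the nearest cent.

D_1 = 8.22825
D_2 = 10.03024
D_3 = 12.22686
D_4 = 14.90454
D_5 = 18.16864
Terminal value at year 5: TV = D_5×(1+g_2)/(r−g_2) = 18.45933/0.069 = 267.52657
P_0 = D_1/(1+r)^1 + D_2/(1+r)^2 + D_3/(1+r)^3 + D_4/(1+r)^4 + D_5/(1+r)^5 + TV/(1+r)^5
    = 7.58364 + 8.52024 + 9.57251 + 10.75473 + 12.08297 + 177.91732 = 226.43141

226.43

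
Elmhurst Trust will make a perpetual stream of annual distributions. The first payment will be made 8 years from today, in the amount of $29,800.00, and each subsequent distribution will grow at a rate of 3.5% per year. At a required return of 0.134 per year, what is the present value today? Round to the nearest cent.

Value at end of year 7: C₁ / (r − g) = $29,800.00 / (0.134 − 0.035) = $301,010.1010
Discount to today: PV = $301,010.1010 / (1 + 0.134)^7 = $301,010.1010 / 2.411523 = $124,821.58

$124821.58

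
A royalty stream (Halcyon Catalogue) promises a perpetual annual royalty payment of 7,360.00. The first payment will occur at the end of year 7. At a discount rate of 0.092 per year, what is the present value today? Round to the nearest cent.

Value at end of year 6: C / r = 7,360.00 / 0.092 = 80,000.0000
Discount to today: PV = 80,000.0000 / (1 + 0.092)^6 = 80,000.0000 / 1.695649 = 47,179.59

47179.59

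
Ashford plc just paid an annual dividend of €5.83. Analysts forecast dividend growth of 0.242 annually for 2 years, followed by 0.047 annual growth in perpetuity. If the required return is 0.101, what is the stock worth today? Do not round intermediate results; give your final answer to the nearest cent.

D_1 = 7.24086
D_2 = 8.99315
Terminal value at year 2: TV = D_2×(1+g_2)/(r−g_2) = 9.41583/0.054 = 174.36715
P_0 = D_1/(1+r)^1 + D_2/(1+r)^2 + TV/(1+r)^2
    = 6.57662 + 7.41886 + 143.84343 = 157.83891

€157.84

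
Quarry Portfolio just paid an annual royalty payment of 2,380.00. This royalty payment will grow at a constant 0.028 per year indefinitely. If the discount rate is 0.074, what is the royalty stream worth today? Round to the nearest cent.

D₁ = D₀ × (1 + g) = 2,380.00 × 1.028 = 2,446.6400
Growing perpetuity: P = D₁ / (r − g) = 2,446.6400 / (0.074 − 0.028) = 53,187.83

53187.83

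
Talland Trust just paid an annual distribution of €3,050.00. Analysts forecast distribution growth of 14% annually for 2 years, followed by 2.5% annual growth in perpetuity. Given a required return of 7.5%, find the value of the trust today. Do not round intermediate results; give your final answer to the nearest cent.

€76979.16

D_1 = 3477.00000
D_2 = 3963.78000
Terminal value at year 2: TV = D_2×(1+g_2)/(r−g_2) = 4062.87450/0.05 = 81257.49000
P_0 = D_1/(1+r)^1 + D_2/(1+r)^2 + TV/(1+r)^2
    = 3234.41860 + 3429.98810 + 70314.75608 = 76979.16279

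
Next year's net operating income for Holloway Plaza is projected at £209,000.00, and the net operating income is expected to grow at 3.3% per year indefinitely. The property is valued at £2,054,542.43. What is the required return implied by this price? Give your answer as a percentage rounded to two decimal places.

13.47%

P = D₁/(r − g) ⇒ r = D₁/P + g = £209,000.0000/£2,054,542.43 + 0.033 = 0.101726 + 0.033 = 0.134726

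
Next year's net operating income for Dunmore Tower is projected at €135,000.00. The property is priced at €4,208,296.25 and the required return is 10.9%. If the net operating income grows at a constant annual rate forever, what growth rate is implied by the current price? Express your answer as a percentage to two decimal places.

P = D₁/(r−g) ⇒ g = r − D₁/P = 0.109 − €135,000.00/€4,208,296.25 = 0.076921

7.69%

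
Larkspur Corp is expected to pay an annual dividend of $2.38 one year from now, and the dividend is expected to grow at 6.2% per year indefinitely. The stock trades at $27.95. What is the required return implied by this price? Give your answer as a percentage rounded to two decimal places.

14.72%

P = D₁/(r − g) ⇒ r = D₁/P + g = $2.3800/$27.95 + 0.062 = 0.085152 + 0.062 = 0.147152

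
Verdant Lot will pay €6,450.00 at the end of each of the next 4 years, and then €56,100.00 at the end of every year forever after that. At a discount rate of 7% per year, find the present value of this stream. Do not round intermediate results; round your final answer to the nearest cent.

€633253.53

PV of 4-year annuity: €6,450.00 × [1 − (1+0.07)^−4] / 0.07 = 21847.51260
Perpetuity value at year 4: €56,100.00 / 0.07 = 801428.57143
PV of perpetuity: 801428.57143 / (1+0.07)^4 = 611406.01994
Total PV = 21847.51260 + 611406.01994 = 633253.53255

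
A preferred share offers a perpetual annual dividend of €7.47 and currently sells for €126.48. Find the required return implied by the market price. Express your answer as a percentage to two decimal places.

5.91%

P = C/r ⇒ r = C/P = €7.47/€126.48 = 0.059061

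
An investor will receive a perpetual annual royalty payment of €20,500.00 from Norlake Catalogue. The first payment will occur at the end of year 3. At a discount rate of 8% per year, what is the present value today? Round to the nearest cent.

Value at end of year 2: C / r = €20,500.00 / 0.08 = €256,250.0000
Discount to today: PV = €256,250.0000 / (1 + 0.08)^2 = €256,250.0000 / 1.166400 = €219,693.07

€219693.07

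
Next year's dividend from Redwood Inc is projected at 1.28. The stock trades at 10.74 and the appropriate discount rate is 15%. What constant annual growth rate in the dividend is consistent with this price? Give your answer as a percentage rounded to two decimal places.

P = D₁/(r−g) ⇒ g = r − D₁/P = 0.15 − 1.28/10.74 = 0.030819

3.08%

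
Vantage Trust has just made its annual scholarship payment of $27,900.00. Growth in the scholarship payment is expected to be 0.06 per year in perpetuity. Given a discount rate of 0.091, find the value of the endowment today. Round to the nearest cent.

D₁ = D₀ × (1 + g) = $27,900.00 × 1.06 = $29,574.0000
Growing perpetuity: P = D₁ / (r − g) = $29,574.0000 / (0.091 − 0.06) = $954,000.00

$954000.00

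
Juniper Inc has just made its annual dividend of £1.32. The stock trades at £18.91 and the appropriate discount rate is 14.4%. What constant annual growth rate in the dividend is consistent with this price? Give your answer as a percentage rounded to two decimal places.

6.94%

P = D₀(1+g)/(r−g) ⇒ P(r−g) = D₀(1+g) ⇒ g(P+D₀) = P·r − D₀
g = (P·r − D₀)/(P + D₀) = (£18.91×0.144 − £1.32) / (£18.91 + £1.32) = 0.069354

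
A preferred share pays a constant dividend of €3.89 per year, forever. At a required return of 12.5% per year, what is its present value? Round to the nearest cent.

€31.12

Level perpetuity: PV = C / r = €3.89 / 0.125 = €31.12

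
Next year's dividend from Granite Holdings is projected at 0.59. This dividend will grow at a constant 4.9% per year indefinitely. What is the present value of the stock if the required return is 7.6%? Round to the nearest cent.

Growing perpetuity: P = D₁ / (r − g) = 0.5900 / (0.076 − 0.049) = 21.85

21.85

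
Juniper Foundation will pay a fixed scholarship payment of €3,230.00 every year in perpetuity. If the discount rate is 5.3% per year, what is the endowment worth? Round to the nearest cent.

€60943.40

Level perpetuity: PV = C / r = €3,230.00 / 0.053 = €60,943.40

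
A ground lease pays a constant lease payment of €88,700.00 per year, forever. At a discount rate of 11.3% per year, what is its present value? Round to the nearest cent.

€784955.75

Level perpetuity: PV = C / r = €88,700.00 / 0.113 = €784,955.75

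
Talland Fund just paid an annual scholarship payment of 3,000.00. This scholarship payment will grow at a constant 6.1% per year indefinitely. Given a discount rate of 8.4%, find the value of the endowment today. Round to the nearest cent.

138391.30

D₁ = D₀ × (1 + g) = 3,000.00 × 1.061 = 3,183.0000
Growing perpetuity: P = D₁ / (r − g) = 3,183.0000 / (0.084 − 0.061) = 138,391.30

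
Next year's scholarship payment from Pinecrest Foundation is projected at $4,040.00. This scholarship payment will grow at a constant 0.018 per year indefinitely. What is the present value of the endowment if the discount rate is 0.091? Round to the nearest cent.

Growing perpetuity: P = D₁ / (r − g) = $4,040.0000 / (0.091 − 0.018) = $55,342.47

$55342.47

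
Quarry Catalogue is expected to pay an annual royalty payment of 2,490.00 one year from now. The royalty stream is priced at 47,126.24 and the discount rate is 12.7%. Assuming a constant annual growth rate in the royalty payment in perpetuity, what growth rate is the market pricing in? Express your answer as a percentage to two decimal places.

P = D₁/(r−g) ⇒ g = r − D₁/P = 0.127 − 2,490.00/47,126.24 = 0.074163

7.42%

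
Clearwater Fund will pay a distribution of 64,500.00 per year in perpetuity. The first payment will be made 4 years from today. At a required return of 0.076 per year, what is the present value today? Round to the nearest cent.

681254.38

Value at end of year 3: C / r = 64,500.00 / 0.076 = 848,684.2105
Discount to today: PV = 848,684.2105 / (1 + 0.076)^3 = 848,684.2105 / 1.245767 = 681,254.38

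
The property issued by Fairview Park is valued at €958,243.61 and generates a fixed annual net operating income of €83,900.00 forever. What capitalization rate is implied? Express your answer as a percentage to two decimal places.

8.76%

P = C/r ⇒ r = C/P = €83,900.00/€958,243.61 = 0.087556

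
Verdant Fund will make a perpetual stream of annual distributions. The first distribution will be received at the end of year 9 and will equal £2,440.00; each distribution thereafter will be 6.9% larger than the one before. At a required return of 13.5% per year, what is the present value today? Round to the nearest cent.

£13423.91

Value at end of year 8: C₁ / (r − g) = £2,440.00 / (0.135 − 0.069) = £36,969.6970
Discount to today: PV = £36,969.6970 / (1 + 0.135)^8 = £36,969.6970 / 2.754019 = £13,423.91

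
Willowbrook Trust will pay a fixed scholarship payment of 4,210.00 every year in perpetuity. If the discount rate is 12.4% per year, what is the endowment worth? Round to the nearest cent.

Level perpetuity: PV = C / r = 4,210.00 / 0.124 = 33,951.61

33951.61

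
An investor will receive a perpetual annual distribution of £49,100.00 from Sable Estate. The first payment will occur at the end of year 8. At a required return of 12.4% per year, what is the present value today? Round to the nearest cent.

£174701.10

Value at end of year 7: C / r = £49,100.00 / 0.124 = £395,967.7419
Discount to today: PV = £395,967.7419 / (1 + 0.124)^7 = £395,967.7419 / 2.266544 = £174,701.10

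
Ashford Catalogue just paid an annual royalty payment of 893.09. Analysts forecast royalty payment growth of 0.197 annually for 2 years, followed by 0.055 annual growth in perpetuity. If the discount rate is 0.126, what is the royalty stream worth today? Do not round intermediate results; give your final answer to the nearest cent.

16955.55

D_1 = 1069.02873
D_2 = 1279.62739
Terminal value at year 2: TV = D_2×(1+g_2)/(r−g_2) = 1350.00690/0.071 = 19014.18164
P_0 = D_1/(1+r)^1 + D_2/(1+r)^2 + TV/(1+r)^2
    = 949.40385 + 1009.26856 + 14996.87796 = 16955.55037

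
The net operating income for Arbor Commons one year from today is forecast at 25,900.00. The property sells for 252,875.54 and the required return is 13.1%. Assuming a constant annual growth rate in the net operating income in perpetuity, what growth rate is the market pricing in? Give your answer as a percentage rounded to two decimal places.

2.86%

P = D₁/(r−g) ⇒ g = r − D₁/P = 0.131 − 25,900.00/252,875.54 = 0.028578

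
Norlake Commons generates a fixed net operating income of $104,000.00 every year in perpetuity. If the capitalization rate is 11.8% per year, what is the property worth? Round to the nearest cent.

Level perpetuity: PV = C / r = $104,000.00 / 0.118 = $881,355.93

$881355.93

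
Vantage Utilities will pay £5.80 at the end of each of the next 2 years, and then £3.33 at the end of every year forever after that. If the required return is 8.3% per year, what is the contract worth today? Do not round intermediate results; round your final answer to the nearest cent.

£44.51

PV of 2-year annuity: £5.80 × [1 − (1+0.083)^−2] / 0.083 = 10.30055
Perpetuity value at year 2: £3.33 / 0.083 = 40.12048
PV of perpetuity: 40.12048 / (1+0.083)^2 = 34.20655
Total PV = 10.30055 + 34.20655 = 44.50709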